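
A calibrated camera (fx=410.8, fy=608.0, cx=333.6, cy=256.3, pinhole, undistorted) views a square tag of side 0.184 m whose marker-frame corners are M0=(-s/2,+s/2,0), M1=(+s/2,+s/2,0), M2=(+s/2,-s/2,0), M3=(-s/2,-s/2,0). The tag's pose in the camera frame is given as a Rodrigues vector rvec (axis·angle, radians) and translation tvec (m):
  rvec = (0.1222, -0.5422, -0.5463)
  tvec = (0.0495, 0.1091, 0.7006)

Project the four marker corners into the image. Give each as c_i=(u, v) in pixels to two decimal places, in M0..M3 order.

c0=(349.17, 466.47) c1=(418.38, 366.81) c2=(375.37, 241.58) c3=(295.44, 331.91)

Intrinsics K: fx=410.8, fy=608.0, cx=333.6, cy=256.3
Marker side s = 0.184 m; corners in marker frame (Z=0):
  M0 = (-0.0920, +0.0920, 0)
  M1 = (+0.0920, +0.0920, 0)
  M2 = (+0.0920, -0.0920, 0)
  M3 = (-0.0920, -0.0920, 0)
rvec = (0.1222, -0.5422, -0.5463), |rvec| = θ = 0.77933 rad = 44.652°
Rodrigues: sinθ=0.70280, 1−cosθ=0.28862; R = I + sinθ·[k]× + (1−cosθ)·[k]×²:
    [+0.71848 +0.46117 -0.52068]
    [-0.52414 +0.85108 +0.03056]
    [+0.45723 +0.25096 +0.85320]
t = (0.0495, 0.1091, 0.7006) m
M0: Pc = R·M0+t = (+0.02583, +0.23562, +0.68162); u = 410.8·(+0.02583)/0.68162 + 333.6 = 349.1657, v = 608.0·(+0.23562)/0.68162 + 256.3 = 466.4711
M1: Pc = R·M1+t = (+0.15803, +0.13918, +0.76575); u = 410.8·(+0.15803)/0.76575 + 333.6 = 418.3764, v = 608.0·(+0.13918)/0.76575 + 256.3 = 366.8064
M2: Pc = R·M2+t = (+0.07317, -0.01742, +0.71958); u = 410.8·(+0.07317)/0.71958 + 333.6 = 375.3735, v = 608.0·(-0.01742)/0.71958 + 256.3 = 241.5806
M3: Pc = R·M3+t = (-0.05903, +0.07902, +0.63545); u = 410.8·(-0.05903)/0.63545 + 333.6 = 295.4400, v = 608.0·(+0.07902)/0.63545 + 256.3 = 331.9082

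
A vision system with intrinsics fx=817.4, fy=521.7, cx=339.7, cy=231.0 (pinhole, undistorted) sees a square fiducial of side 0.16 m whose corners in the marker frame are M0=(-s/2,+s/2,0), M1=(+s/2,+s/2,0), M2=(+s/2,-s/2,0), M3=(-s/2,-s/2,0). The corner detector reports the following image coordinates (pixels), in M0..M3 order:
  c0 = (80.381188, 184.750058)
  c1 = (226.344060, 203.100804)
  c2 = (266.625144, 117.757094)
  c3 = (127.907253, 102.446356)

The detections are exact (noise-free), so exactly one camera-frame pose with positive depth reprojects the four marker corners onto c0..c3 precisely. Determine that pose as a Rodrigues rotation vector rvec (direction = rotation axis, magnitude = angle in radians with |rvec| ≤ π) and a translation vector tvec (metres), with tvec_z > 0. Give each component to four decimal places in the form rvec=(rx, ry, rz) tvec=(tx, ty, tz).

Intrinsics K: fx=817.4, fy=521.7, cx=339.7, cy=231.0
Marker side s = 0.16 m; corners in marker frame (Z=0):
  M0 = (-0.0800, +0.0800, 0)
  M1 = (+0.0800, +0.0800, 0)
  M2 = (+0.0800, -0.0800, 0)
  M3 = (-0.0800, -0.0800, 0)
Detected image corners:
  c0 = (80.381188, 184.750058) px
  c1 = (226.344060, 203.100804) px
  c2 = (266.625144, 117.757094) px
  c3 = (127.907253, 102.446356) px
Planar DLT: solve 8×8 A·h = b for H (H[2,2]=1):
  H  [+862.09009 -338.73527 +175.08329]
  H  [+81.61096 +468.23556 +150.68520]
  H  [-0.15330 -0.36540 +1.00000]
B = K⁻¹H; ‖b₁‖=1.150910, ‖b₂‖=1.150910; λ = 2/(‖b₁‖+‖b₂‖) = 0.868877, sign → tz>0 ⇒ λ=+0.868877
r₁ = λ·B[:,0] = (+0.97174,+0.19490,-0.13320); r₂ = λ·B[:,1] = (-0.22812,+0.92041,-0.31749)
r₃ = r₁×r₂ = (+0.06072,+0.33890,+0.93886); SVD([r₁ r₂ r₃]) → R = UVᵀ:
  R  [+0.97174 -0.22812 +0.06072]
  R  [+0.19490 +0.92041 +0.33890]
  R  [-0.13320 -0.31749 +0.93886]
t = (-0.17498, -0.13376, +0.86888) m
tr R = 2.831010; θ = arccos((tr R − 1)/2) = 0.414035 rad = 23.722°
axis k = ((R−Rᵀ)₃₂, (R−Rᵀ)₁₃, (R−Rᵀ)₂₁) / (2 sinθ) = (-0.815786, +0.241006, +0.525746)
rvec = θ·k = (-0.337764, +0.099785, +0.217677)

rvec=(-0.3378, 0.0998, 0.2177) tvec=(-0.1750, -0.1338, 0.8689)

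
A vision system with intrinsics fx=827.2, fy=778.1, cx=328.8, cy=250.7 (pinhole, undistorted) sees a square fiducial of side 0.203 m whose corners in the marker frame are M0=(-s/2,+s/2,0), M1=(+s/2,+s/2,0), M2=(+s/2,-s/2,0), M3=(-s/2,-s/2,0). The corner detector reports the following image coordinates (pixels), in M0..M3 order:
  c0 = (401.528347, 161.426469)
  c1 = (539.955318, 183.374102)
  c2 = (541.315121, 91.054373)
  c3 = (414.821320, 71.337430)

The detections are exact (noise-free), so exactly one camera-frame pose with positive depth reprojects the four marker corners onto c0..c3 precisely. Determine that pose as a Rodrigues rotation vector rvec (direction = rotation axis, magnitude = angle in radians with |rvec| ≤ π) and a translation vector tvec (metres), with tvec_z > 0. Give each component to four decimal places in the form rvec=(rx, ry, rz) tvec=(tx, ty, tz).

Intrinsics K: fx=827.2, fy=778.1, cx=328.8, cy=250.7
Marker side s = 0.203 m; corners in marker frame (Z=0):
  M0 = (-0.1015, +0.1015, 0)
  M1 = (+0.1015, +0.1015, 0)
  M2 = (+0.1015, -0.1015, 0)
  M3 = (-0.1015, -0.1015, 0)
Detected image corners:
  c0 = (401.528347, 161.426469) px
  c1 = (539.955318, 183.374102) px
  c2 = (541.315121, 91.054373) px
  c3 = (414.821320, 71.337430) px
Planar DLT: solve 8×8 A·h = b for H (H[2,2]=1):
  H  [+642.23118 -247.17665 +474.44351]
  H  [+99.98030 +392.86851 +124.71918]
  H  [-0.01888 -0.44483 +1.00000]
B = K⁻¹H; ‖b₁‖=0.795587, ‖b₂‖=0.795587; λ = 2/(‖b₁‖+‖b₂‖) = 1.256933, sign → tz>0 ⇒ λ=+1.256933
r₁ = λ·B[:,0] = (+0.98530,+0.16915,-0.02373); r₂ = λ·B[:,1] = (-0.15334,+0.81478,-0.55912)
r₃ = r₁×r₂ = (-0.07524,+0.55454,+0.82875); SVD([r₁ r₂ r₃]) → R = UVᵀ:
  R  [+0.98530 -0.15334 -0.07524]
  R  [+0.16915 +0.81478 +0.55454]
  R  [-0.02373 -0.55912 +0.82875]
t = (+0.22131, -0.20351, +1.25693) m
tr R = 2.628831; θ = arccos((tr R − 1)/2) = 0.619075 rad = 35.470°
axis k = ((R−Rᵀ)₃₂, (R−Rᵀ)₁₃, (R−Rᵀ)₂₁) / (2 sinθ) = (-0.959590, -0.044387, +0.277878)
rvec = θ·k = (-0.594058, -0.027479, +0.172027)

rvec=(-0.5941, -0.0275, 0.1720) tvec=(0.2213, -0.2035, 1.2569)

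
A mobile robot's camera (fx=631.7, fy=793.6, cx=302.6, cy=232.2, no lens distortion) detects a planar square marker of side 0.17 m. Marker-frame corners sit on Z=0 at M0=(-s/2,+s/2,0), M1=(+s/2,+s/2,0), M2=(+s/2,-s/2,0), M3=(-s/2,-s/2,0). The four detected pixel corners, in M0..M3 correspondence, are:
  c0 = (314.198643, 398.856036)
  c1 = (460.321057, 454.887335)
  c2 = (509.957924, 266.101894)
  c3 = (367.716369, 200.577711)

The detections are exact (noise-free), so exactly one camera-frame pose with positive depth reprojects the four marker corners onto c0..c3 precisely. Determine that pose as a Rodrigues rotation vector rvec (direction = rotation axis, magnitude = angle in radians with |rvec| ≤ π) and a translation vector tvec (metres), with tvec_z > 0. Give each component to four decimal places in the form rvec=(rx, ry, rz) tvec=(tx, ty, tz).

rvec=(0.0010, -0.2065, 0.3319) tvec=(0.1179, 0.0820, 0.6624)

Intrinsics K: fx=631.7, fy=793.6, cx=302.6, cy=232.2
Marker side s = 0.17 m; corners in marker frame (Z=0):
  M0 = (-0.0850, +0.0850, 0)
  M1 = (+0.0850, +0.0850, 0)
  M2 = (+0.0850, -0.0850, 0)
  M3 = (-0.0850, -0.0850, 0)
Detected image corners:
  c0 = (314.198643, 398.856036) px
  c1 = (460.321057, 454.887335) px
  c2 = (509.957924, 266.101894) px
  c3 = (367.716369, 200.577711) px
Planar DLT: solve 8×8 A·h = b for H (H[2,2]=1):
  H  [+973.68711 -323.56732 +415.02052]
  H  [+458.01713 +1121.34446 +330.48368]
  H  [+0.30409 -0.04955 +1.00000]
B = K⁻¹H; ‖b₁‖=1.509561, ‖b₂‖=1.509561; λ = 2/(‖b₁‖+‖b₂‖) = 0.662444, sign → tz>0 ⇒ λ=+0.662444
r₁ = λ·B[:,0] = (+0.92458,+0.32338,+0.20145); r₂ = λ·B[:,1] = (-0.32359,+0.94563,-0.03282)
r₃ = r₁×r₂ = (-0.20111,-0.03484,+0.97895); SVD([r₁ r₂ r₃]) → R = UVᵀ:
  R  [+0.92458 -0.32359 -0.20111]
  R  [+0.32338 +0.94563 -0.03484]
  R  [+0.20145 -0.03282 +0.97895]
t = (+0.11789, +0.08204, +0.66244) m
tr R = 2.849155; θ = arccos((tr R − 1)/2) = 0.390871 rad = 22.395°
axis k = ((R−Rᵀ)₃₂, (R−Rᵀ)₁₃, (R−Rᵀ)₂₁) / (2 sinθ) = (+0.002643, -0.528293, +0.849058)
rvec = θ·k = (+0.001033, -0.206495, +0.331872)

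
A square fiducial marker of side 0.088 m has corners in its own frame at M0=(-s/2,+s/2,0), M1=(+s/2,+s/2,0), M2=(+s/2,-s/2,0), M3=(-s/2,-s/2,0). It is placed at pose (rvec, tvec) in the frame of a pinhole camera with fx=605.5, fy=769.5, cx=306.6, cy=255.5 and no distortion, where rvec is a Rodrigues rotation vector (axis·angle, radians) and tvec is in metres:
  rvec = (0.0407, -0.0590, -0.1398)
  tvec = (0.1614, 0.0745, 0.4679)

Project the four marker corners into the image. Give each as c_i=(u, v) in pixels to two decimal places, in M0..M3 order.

c0=(467.21, 460.00) c1=(577.05, 437.73) c2=(563.62, 296.22) c3=(452.70, 317.17)

Intrinsics K: fx=605.5, fy=769.5, cx=306.6, cy=255.5
Marker side s = 0.088 m; corners in marker frame (Z=0):
  M0 = (-0.0440, +0.0440, 0)
  M1 = (+0.0440, +0.0440, 0)
  M2 = (+0.0440, -0.0440, 0)
  M3 = (-0.0440, -0.0440, 0)
rvec = (0.0407, -0.0590, -0.1398), |rvec| = θ = 0.15710 rad = 9.001°
Rodrigues: sinθ=0.15646, 1−cosθ=0.01232; R = I + sinθ·[k]× + (1−cosθ)·[k]×²:
    [+0.98851 +0.13803 -0.06160]
    [-0.14042 +0.98942 -0.03642]
    [+0.05592 +0.04465 +0.99744]
t = (0.1614, 0.0745, 0.4679) m
M0: Pc = R·M0+t = (+0.12398, +0.12421, +0.46740); u = 605.5·(+0.12398)/0.46740 + 306.6 = 467.2086, v = 769.5·(+0.12421)/0.46740 + 255.5 = 459.9955
M1: Pc = R·M1+t = (+0.21097, +0.11186, +0.47232); u = 605.5·(+0.21097)/0.47232 + 306.6 = 577.0514, v = 769.5·(+0.11186)/0.47232 + 255.5 = 437.7328
M2: Pc = R·M2+t = (+0.19882, +0.02479, +0.46840); u = 605.5·(+0.19882)/0.46840 + 306.6 = 563.6182, v = 769.5·(+0.02479)/0.46840 + 255.5 = 296.2208
M3: Pc = R·M3+t = (+0.11183, +0.03714, +0.46348); u = 605.5·(+0.11183)/0.46348 + 306.6 = 452.7016, v = 769.5·(+0.03714)/0.46348 + 255.5 = 317.1697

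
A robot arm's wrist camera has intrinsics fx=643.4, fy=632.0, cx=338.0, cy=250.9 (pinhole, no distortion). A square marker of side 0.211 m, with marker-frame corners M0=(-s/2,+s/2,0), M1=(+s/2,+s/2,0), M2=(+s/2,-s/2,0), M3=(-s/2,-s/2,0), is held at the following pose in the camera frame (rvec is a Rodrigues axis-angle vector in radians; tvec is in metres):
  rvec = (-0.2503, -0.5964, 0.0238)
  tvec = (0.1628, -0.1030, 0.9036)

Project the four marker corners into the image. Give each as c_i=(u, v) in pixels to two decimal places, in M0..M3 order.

Intrinsics K: fx=643.4, fy=632.0, cx=338.0, cy=250.9
Marker side s = 0.211 m; corners in marker frame (Z=0):
  M0 = (-0.1055, +0.1055, 0)
  M1 = (+0.1055, +0.1055, 0)
  M2 = (+0.1055, -0.1055, 0)
  M3 = (-0.1055, -0.1055, 0)
rvec = (-0.2503, -0.5964, 0.0238), |rvec| = θ = 0.64723 rad = 37.084°
Rodrigues: sinθ=0.60298, 1−cosθ=0.20224; R = I + sinθ·[k]× + (1−cosθ)·[k]×²:
    [+0.82800 +0.04990 -0.55850]
    [+0.09424 +0.96948 +0.22633]
    [+0.55275 -0.24004 +0.79803]
t = (0.1628, -0.1030, 0.9036) m
M0: Pc = R·M0+t = (+0.08071, -0.01066, +0.81996); u = 643.4·(+0.08071)/0.81996 + 338.0 = 401.3308, v = 632.0·(-0.01066)/0.81996 + 250.9 = 242.6817
M1: Pc = R·M1+t = (+0.25542, +0.00922, +0.93659); u = 643.4·(+0.25542)/0.93659 + 338.0 = 513.4621, v = 632.0·(+0.00922)/0.93659 + 250.9 = 257.1234
M2: Pc = R·M2+t = (+0.24489, -0.19534, +0.98724); u = 643.4·(+0.24489)/0.98724 + 338.0 = 497.5989, v = 632.0·(-0.19534)/0.98724 + 250.9 = 125.8510
M3: Pc = R·M3+t = (+0.07018, -0.21522, +0.87061); u = 643.4·(+0.07018)/0.87061 + 338.0 = 389.8658, v = 632.0·(-0.21522)/0.87061 + 250.9 = 94.6637

c0=(401.33, 242.68) c1=(513.46, 257.12) c2=(497.60, 125.85) c3=(389.87, 94.66)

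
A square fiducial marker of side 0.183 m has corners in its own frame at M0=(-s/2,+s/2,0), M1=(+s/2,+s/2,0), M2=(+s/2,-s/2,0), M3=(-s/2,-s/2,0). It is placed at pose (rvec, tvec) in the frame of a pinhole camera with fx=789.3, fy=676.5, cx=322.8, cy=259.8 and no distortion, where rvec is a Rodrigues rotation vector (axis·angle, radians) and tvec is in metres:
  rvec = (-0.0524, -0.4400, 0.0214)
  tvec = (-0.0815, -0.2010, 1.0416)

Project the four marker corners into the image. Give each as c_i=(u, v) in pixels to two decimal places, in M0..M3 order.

Intrinsics K: fx=789.3, fy=676.5, cx=322.8, cy=259.8
Marker side s = 0.183 m; corners in marker frame (Z=0):
  M0 = (-0.0915, +0.0915, 0)
  M1 = (+0.0915, +0.0915, 0)
  M2 = (+0.0915, -0.0915, 0)
  M3 = (-0.0915, -0.0915, 0)
rvec = (-0.0524, -0.4400, 0.0214), |rvec| = θ = 0.44363 rad = 25.418°
Rodrigues: sinθ=0.42922, 1−cosθ=0.09680; R = I + sinθ·[k]× + (1−cosθ)·[k]×²:
    [+0.90455 -0.00936 -0.42626]
    [+0.03205 +0.99842 +0.04607]
    [+0.42516 -0.05533 +0.90343]
t = (-0.0815, -0.2010, 1.0416) m
M0: Pc = R·M0+t = (-0.16512, -0.11258, +0.99764); u = 789.3·(-0.16512)/0.99764 + 322.8 = 192.1592, v = 676.5·(-0.11258)/0.99764 + 259.8 = 183.4616
M1: Pc = R·M1+t = (+0.00041, -0.10671, +1.07544); u = 789.3·(+0.00041)/1.07544 + 322.8 = 323.1006, v = 676.5·(-0.10671)/1.07544 + 259.8 = 192.6733
M2: Pc = R·M2+t = (+0.00212, -0.28942, +1.08556); u = 789.3·(+0.00212)/1.08556 + 322.8 = 324.3439, v = 676.5·(-0.28942)/1.08556 + 259.8 = 79.4375
M3: Pc = R·M3+t = (-0.16341, -0.29529, +1.00776); u = 789.3·(-0.16341)/1.00776 + 322.8 = 194.8140, v = 676.5·(-0.29529)/1.00776 + 259.8 = 61.5761

c0=(192.16, 183.46) c1=(323.10, 192.67) c2=(324.34, 79.44) c3=(194.81, 61.58)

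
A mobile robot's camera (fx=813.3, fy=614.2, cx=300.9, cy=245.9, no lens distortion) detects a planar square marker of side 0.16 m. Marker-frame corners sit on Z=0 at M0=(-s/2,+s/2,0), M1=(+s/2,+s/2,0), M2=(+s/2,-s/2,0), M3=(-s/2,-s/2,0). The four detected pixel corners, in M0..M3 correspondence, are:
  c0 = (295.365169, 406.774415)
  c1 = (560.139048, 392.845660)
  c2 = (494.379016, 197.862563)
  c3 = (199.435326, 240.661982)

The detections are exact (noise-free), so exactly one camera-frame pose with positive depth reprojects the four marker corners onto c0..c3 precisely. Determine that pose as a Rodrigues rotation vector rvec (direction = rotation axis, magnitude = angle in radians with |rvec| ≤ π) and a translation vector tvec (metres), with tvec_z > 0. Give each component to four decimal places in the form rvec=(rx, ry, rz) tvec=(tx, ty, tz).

rvec=(0.4851, 0.3419, -0.2606) tvec=(0.0436, 0.0515, 0.4440)

Intrinsics K: fx=813.3, fy=614.2, cx=300.9, cy=245.9
Marker side s = 0.16 m; corners in marker frame (Z=0):
  M0 = (-0.0800, +0.0800, 0)
  M1 = (+0.0800, +0.0800, 0)
  M2 = (+0.0800, -0.0800, 0)
  M3 = (-0.0800, -0.0800, 0)
Detected image corners:
  c0 = (295.365169, 406.774415) px
  c1 = (560.139048, 392.845660) px
  c2 = (494.379016, 197.862563) px
  c3 = (199.435326, 240.661982) px
Planar DLT: solve 8×8 A·h = b for H (H[2,2]=1):
  H  [+1411.09511 +868.34123 +380.73839]
  H  [-435.21265 +1407.24315 +317.15514]
  H  [-0.85477 +0.92070 +1.00000]
B = K⁻¹H; ‖b₁‖=2.252234, ‖b₂‖=2.252234; λ = 2/(‖b₁‖+‖b₂‖) = 0.444004, sign → tz>0 ⇒ λ=+0.444004
r₁ = λ·B[:,0] = (+0.91077,-0.16267,-0.37952); r₂ = λ·B[:,1] = (+0.32281,+0.85363,+0.40879)
r₃ = r₁×r₂ = (+0.25747,-0.49483,+0.82997); SVD([r₁ r₂ r₃]) → R = UVᵀ:
  R  [+0.91077 +0.32281 +0.25747]
  R  [-0.16267 +0.85363 -0.49483]
  R  [-0.37952 +0.40879 +0.82997]
t = (+0.04359, +0.05151, +0.44400) m
tr R = 2.594370; θ = arccos((tr R − 1)/2) = 0.648178 rad = 37.138°
axis k = ((R−Rᵀ)₃₂, (R−Rᵀ)₁₃, (R−Rᵀ)₂₁) / (2 sinθ) = (+0.748360, +0.527544, -0.402063)
rvec = θ·k = (+0.485071, +0.341942, -0.260608)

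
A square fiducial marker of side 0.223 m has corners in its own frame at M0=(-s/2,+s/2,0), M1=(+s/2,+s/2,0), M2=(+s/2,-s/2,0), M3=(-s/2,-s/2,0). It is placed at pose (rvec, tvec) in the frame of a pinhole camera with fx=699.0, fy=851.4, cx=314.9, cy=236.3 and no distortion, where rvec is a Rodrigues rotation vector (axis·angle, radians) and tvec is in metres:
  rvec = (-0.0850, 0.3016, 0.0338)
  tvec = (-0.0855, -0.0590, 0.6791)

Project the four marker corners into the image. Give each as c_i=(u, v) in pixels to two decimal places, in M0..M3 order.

Intrinsics K: fx=699.0, fy=851.4, cx=314.9, cy=236.3
Marker side s = 0.223 m; corners in marker frame (Z=0):
  M0 = (-0.1115, +0.1115, 0)
  M1 = (+0.1115, +0.1115, 0)
  M2 = (+0.1115, -0.1115, 0)
  M3 = (-0.1115, -0.1115, 0)
rvec = (-0.0850, 0.3016, 0.0338), |rvec| = θ = 0.31517 rad = 18.058°
Rodrigues: sinθ=0.30997, 1−cosθ=0.04926; R = I + sinθ·[k]× + (1−cosθ)·[k]×²:
    [+0.95433 -0.04596 +0.29521]
    [+0.02053 +0.99585 +0.08865]
    [-0.29806 -0.07854 +0.95131]
t = (-0.0855, -0.0590, 0.6791) m
M0: Pc = R·M0+t = (-0.19703, +0.04975, +0.70358); u = 699.0·(-0.19703)/0.70358 + 314.9 = 119.1498, v = 851.4·(+0.04975)/0.70358 + 236.3 = 296.5005
M1: Pc = R·M1+t = (+0.01578, +0.05433, +0.63711); u = 699.0·(+0.01578)/0.63711 + 314.9 = 332.2167, v = 851.4·(+0.05433)/0.63711 + 236.3 = 308.8993
M2: Pc = R·M2+t = (+0.02603, -0.16775, +0.65462); u = 699.0·(+0.02603)/0.65462 + 314.9 = 342.6962, v = 851.4·(-0.16775)/0.65462 + 236.3 = 18.1279
M3: Pc = R·M3+t = (-0.18678, -0.17233, +0.72109); u = 699.0·(-0.18678)/0.72109 + 314.9 = 133.8387, v = 851.4·(-0.17233)/0.72109 + 236.3 = 32.8322

c0=(119.15, 296.50) c1=(332.22, 308.90) c2=(342.70, 18.13) c3=(133.84, 32.83)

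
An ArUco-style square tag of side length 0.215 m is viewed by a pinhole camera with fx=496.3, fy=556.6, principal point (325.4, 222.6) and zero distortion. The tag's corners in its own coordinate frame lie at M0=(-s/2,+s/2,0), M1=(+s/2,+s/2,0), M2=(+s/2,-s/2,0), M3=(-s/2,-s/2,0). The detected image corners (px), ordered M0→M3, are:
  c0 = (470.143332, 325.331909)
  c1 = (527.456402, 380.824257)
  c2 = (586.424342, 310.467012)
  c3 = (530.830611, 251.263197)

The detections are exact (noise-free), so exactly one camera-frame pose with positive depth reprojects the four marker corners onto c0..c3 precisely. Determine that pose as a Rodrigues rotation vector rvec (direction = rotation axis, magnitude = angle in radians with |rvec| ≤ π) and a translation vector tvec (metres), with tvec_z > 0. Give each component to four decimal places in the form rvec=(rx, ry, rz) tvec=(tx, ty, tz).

Intrinsics K: fx=496.3, fy=556.6, cx=325.4, cy=222.6
Marker side s = 0.215 m; corners in marker frame (Z=0):
  M0 = (-0.1075, +0.1075, 0)
  M1 = (+0.1075, +0.1075, 0)
  M2 = (+0.1075, -0.1075, 0)
  M3 = (-0.1075, -0.1075, 0)
Detected image corners:
  c0 = (470.143332, 325.331909) px
  c1 = (527.456402, 380.824257) px
  c2 = (586.424342, 310.467012) px
  c3 = (530.830611, 251.263197) px
Planar DLT: solve 8×8 A·h = b for H (H[2,2]=1):
  H  [+363.52649 -246.12220 +529.09789]
  H  [+327.18589 +354.91986 +317.79540]
  H  [+0.19089 +0.06064 +1.00000]
B = K⁻¹H; ‖b₁‖=0.816633, ‖b₂‖=0.816634; λ = 2/(‖b₁‖+‖b₂‖) = 1.224540, sign → tz>0 ⇒ λ=+1.224540
r₁ = λ·B[:,0] = (+0.74368,+0.62634,+0.23375); r₂ = λ·B[:,1] = (-0.65596,+0.75114,+0.07426)
r₃ = r₁×r₂ = (-0.12907,-0.20856,+0.96946); SVD([r₁ r₂ r₃]) → R = UVᵀ:
  R  [+0.74368 -0.65596 -0.12907]
  R  [+0.62634 +0.75114 -0.20856]
  R  [+0.23375 +0.07426 +0.96946]
t = (+0.50259, +0.20943, +1.22454) m
tr R = 2.464274; θ = arccos((tr R − 1)/2) = 0.749342 rad = 42.934°
axis k = ((R−Rᵀ)₃₂, (R−Rᵀ)₁₃, (R−Rᵀ)₂₁) / (2 sinθ) = (+0.207603, -0.266327, +0.941260)
rvec = θ·k = (+0.155566, -0.199570, +0.705326)

rvec=(0.1556, -0.1996, 0.7053) tvec=(0.5026, 0.2094, 1.2245)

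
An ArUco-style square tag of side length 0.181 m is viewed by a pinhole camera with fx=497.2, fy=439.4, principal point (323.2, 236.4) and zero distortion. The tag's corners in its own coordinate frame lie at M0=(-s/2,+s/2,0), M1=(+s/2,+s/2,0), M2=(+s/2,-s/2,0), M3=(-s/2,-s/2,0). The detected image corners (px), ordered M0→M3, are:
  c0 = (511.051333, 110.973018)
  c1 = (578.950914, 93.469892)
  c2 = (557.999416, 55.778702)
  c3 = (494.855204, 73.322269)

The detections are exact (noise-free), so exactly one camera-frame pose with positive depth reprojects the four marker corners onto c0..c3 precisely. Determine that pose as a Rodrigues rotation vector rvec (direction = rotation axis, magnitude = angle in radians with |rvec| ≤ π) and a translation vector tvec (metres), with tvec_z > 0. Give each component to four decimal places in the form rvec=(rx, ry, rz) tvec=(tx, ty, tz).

Intrinsics K: fx=497.2, fy=439.4, cx=323.2, cy=236.4
Marker side s = 0.181 m; corners in marker frame (Z=0):
  M0 = (-0.0905, +0.0905, 0)
  M1 = (+0.0905, +0.0905, 0)
  M2 = (+0.0905, -0.0905, 0)
  M3 = (-0.0905, -0.0905, 0)
Detected image corners:
  c0 = (511.051333, 110.973018) px
  c1 = (578.950914, 93.469892) px
  c2 = (557.999416, 55.778702) px
  c3 = (494.855204, 73.322269) px
Planar DLT: solve 8×8 A·h = b for H (H[2,2]=1):
  H  [+270.49156 -86.57203 +534.91360]
  H  [-110.99591 +178.70853 +82.91945]
  H  [-0.17003 -0.35278 +1.00000]
B = K⁻¹H; ‖b₁‖=0.695211, ‖b₂‖=0.695211; λ = 2/(‖b₁‖+‖b₂‖) = 1.438412, sign → tz>0 ⇒ λ=+1.438412
r₁ = λ·B[:,0] = (+0.94152,-0.23177,-0.24458); r₂ = λ·B[:,1] = (+0.07940,+0.85802,-0.50744)
r₃ = r₁×r₂ = (+0.32746,+0.45835,+0.82625); SVD([r₁ r₂ r₃]) → R = UVᵀ:
  R  [+0.94152 +0.07940 +0.32746]
  R  [-0.23177 +0.85802 +0.45835]
  R  [-0.24458 -0.50744 +0.82625]
t = (+0.61249, -0.50243, +1.43841) m
tr R = 2.625795; θ = arccos((tr R − 1)/2) = 0.621687 rad = 35.620°
axis k = ((R−Rᵀ)₃₂, (R−Rᵀ)₁₃, (R−Rᵀ)₂₁) / (2 sinθ) = (-0.829131, +0.491097, -0.267142)
rvec = θ·k = (-0.515460, +0.305308, -0.166079)

rvec=(-0.5155, 0.3053, -0.1661) tvec=(0.6125, -0.5024, 1.4384)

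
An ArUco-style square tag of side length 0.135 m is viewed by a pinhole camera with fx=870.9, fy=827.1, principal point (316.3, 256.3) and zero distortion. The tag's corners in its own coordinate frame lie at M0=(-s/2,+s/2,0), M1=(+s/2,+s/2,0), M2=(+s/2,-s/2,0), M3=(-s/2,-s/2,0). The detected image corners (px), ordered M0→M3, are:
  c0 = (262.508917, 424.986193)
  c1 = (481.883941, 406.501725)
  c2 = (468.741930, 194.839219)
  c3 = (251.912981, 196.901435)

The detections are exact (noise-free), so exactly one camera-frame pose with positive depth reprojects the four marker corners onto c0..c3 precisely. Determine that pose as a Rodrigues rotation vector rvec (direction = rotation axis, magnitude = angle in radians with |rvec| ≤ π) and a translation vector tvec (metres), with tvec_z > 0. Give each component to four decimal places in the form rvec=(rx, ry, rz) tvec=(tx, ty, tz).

Intrinsics K: fx=870.9, fy=827.1, cx=316.3, cy=256.3
Marker side s = 0.135 m; corners in marker frame (Z=0):
  M0 = (-0.0675, +0.0675, 0)
  M1 = (+0.0675, +0.0675, 0)
  M2 = (+0.0675, -0.0675, 0)
  M3 = (-0.0675, -0.0675, 0)
Detected image corners:
  c0 = (262.508917, 424.986193) px
  c1 = (481.883941, 406.501725) px
  c2 = (468.741930, 194.839219) px
  c3 = (251.912981, 196.901435) px
Planar DLT: solve 8×8 A·h = b for H (H[2,2]=1):
  H  [+1816.14271 +45.67640 +370.24785]
  H  [+91.90656 +1590.88379 +304.75428]
  H  [+0.54782 -0.11628 +1.00000]
B = K⁻¹H; ‖b₁‖=1.965211, ‖b₂‖=1.965211; λ = 2/(‖b₁‖+‖b₂‖) = 0.508851, sign → tz>0 ⇒ λ=+0.508851
r₁ = λ·B[:,0] = (+0.95990,-0.02984,+0.27876); r₂ = λ·B[:,1] = (+0.04818,+0.99708,-0.05917)
r₃ = r₁×r₂ = (-0.27618,+0.07023,+0.95854); SVD([r₁ r₂ r₃]) → R = UVᵀ:
  R  [+0.95990 +0.04818 -0.27618]
  R  [-0.02984 +0.99708 +0.07023]
  R  [+0.27876 -0.05917 +0.95854]
t = (+0.03152, +0.02981, +0.50885) m
tr R = 2.915518; θ = arccos((tr R − 1)/2) = 0.291691 rad = 16.713°
axis k = ((R−Rᵀ)₃₂, (R−Rᵀ)₁₃, (R−Rᵀ)₂₁) / (2 sinθ) = (-0.224987, -0.964873, -0.135647)
rvec = θ·k = (-0.065627, -0.281445, -0.039567)

rvec=(-0.0656, -0.2814, -0.0396) tvec=(0.0315, 0.0298, 0.5089)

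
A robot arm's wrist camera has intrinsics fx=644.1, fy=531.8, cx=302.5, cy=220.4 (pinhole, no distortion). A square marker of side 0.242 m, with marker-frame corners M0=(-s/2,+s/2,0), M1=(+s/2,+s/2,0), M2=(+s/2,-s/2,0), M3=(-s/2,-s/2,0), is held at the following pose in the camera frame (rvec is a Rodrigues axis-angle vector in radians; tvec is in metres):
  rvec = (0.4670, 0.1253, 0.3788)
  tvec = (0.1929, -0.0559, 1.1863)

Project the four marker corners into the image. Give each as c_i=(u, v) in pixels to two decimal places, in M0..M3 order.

c0=(324.03, 219.32) c1=(440.34, 259.20) c2=(499.25, 168.82) c3=(371.10, 125.63)

Intrinsics K: fx=644.1, fy=531.8, cx=302.5, cy=220.4
Marker side s = 0.242 m; corners in marker frame (Z=0):
  M0 = (-0.1210, +0.1210, 0)
  M1 = (+0.1210, +0.1210, 0)
  M2 = (+0.1210, -0.1210, 0)
  M3 = (-0.1210, -0.1210, 0)
rvec = (0.4670, 0.1253, 0.3788), |rvec| = θ = 0.61423 rad = 35.193°
Rodrigues: sinθ=0.57633, 1−cosθ=0.18278; R = I + sinθ·[k]× + (1−cosθ)·[k]×²:
    [+0.92288 -0.32708 +0.20327]
    [+0.38378 +0.82482 -0.41519]
    [-0.03186 +0.46118 +0.88673]
t = (0.1929, -0.0559, 1.1863) m
M0: Pc = R·M0+t = (+0.04166, -0.00253, +1.24596); u = 644.1·(+0.04166)/1.24596 + 302.5 = 324.0339, v = 531.8·(-0.00253)/1.24596 + 220.4 = 219.3188
M1: Pc = R·M1+t = (+0.26499, +0.09034, +1.23825); u = 644.1·(+0.26499)/1.23825 + 302.5 = 440.3410, v = 531.8·(+0.09034)/1.23825 + 220.4 = 259.1993
M2: Pc = R·M2+t = (+0.34414, -0.10927, +1.12664); u = 644.1·(+0.34414)/1.12664 + 302.5 = 499.2470, v = 531.8·(-0.10927)/1.12664 + 220.4 = 168.8236
M3: Pc = R·M3+t = (+0.12081, -0.20214, +1.13435); u = 644.1·(+0.12081)/1.13435 + 302.5 = 371.0965, v = 531.8·(-0.20214)/1.13435 + 220.4 = 125.6338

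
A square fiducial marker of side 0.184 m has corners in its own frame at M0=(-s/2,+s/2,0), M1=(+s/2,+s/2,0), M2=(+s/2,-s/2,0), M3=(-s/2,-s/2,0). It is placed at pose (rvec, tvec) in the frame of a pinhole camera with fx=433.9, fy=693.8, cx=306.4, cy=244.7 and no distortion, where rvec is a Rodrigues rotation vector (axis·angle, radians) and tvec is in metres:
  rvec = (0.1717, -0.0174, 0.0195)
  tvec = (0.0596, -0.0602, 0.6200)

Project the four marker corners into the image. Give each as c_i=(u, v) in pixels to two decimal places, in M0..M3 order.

c0=(282.93, 276.20) c1=(408.26, 279.61) c2=(416.29, 73.92) c3=(284.48, 69.13)

Intrinsics K: fx=433.9, fy=693.8, cx=306.4, cy=244.7
Marker side s = 0.184 m; corners in marker frame (Z=0):
  M0 = (-0.0920, +0.0920, 0)
  M1 = (+0.0920, +0.0920, 0)
  M2 = (+0.0920, -0.0920, 0)
  M3 = (-0.0920, -0.0920, 0)
rvec = (0.1717, -0.0174, 0.0195), |rvec| = θ = 0.17368 rad = 9.951°
Rodrigues: sinθ=0.17281, 1−cosθ=0.01504; R = I + sinθ·[k]× + (1−cosθ)·[k]×²:
    [+0.99966 -0.02089 -0.01564]
    [+0.01791 +0.98511 -0.17101]
    [+0.01898 +0.17067 +0.98515]
t = (0.0596, -0.0602, 0.6200) m
M0: Pc = R·M0+t = (-0.03429, +0.02878, +0.63396); u = 433.9·(-0.03429)/0.63396 + 306.4 = 282.9303, v = 693.8·(+0.02878)/0.63396 + 244.7 = 276.1989
M1: Pc = R·M1+t = (+0.14965, +0.03208, +0.63745); u = 433.9·(+0.14965)/0.63745 + 306.4 = 408.2619, v = 693.8·(+0.03208)/0.63745 + 244.7 = 279.6135
M2: Pc = R·M2+t = (+0.15349, -0.14918, +0.60604); u = 433.9·(+0.15349)/0.60604 + 306.4 = 416.2922, v = 693.8·(-0.14918)/0.60604 + 244.7 = 73.9166
M3: Pc = R·M3+t = (-0.03045, -0.15248, +0.60255); u = 433.9·(-0.03045)/0.60255 + 306.4 = 284.4753, v = 693.8·(-0.15248)/0.60255 + 244.7 = 69.1317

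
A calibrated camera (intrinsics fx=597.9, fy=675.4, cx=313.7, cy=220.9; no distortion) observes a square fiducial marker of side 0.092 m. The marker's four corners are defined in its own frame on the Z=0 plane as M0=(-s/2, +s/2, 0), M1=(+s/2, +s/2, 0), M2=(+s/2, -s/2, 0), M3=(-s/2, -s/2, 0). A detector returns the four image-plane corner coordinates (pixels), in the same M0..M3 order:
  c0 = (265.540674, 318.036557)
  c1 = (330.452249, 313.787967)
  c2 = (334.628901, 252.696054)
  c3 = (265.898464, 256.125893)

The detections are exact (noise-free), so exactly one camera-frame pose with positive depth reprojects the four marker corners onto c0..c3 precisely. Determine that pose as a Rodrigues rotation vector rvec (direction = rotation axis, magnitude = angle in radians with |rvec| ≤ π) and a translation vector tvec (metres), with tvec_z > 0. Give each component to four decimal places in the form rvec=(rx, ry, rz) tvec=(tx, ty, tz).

Intrinsics K: fx=597.9, fy=675.4, cx=313.7, cy=220.9
Marker side s = 0.092 m; corners in marker frame (Z=0):
  M0 = (-0.0460, +0.0460, 0)
  M1 = (+0.0460, +0.0460, 0)
  M2 = (+0.0460, -0.0460, 0)
  M3 = (-0.0460, -0.0460, 0)
Detected image corners:
  c0 = (265.540674, 318.036557) px
  c1 = (330.452249, 313.787967) px
  c2 = (334.628901, 252.696054) px
  c3 = (265.898464, 256.125893) px
Planar DLT: solve 8×8 A·h = b for H (H[2,2]=1):
  H  [+780.71782 +162.86726 +299.37994]
  H  [+10.57414 +847.37676 +286.03292]
  H  [+0.18387 +0.62744 +1.00000]
B = K⁻¹H; ‖b₁‖=1.224002, ‖b₂‖=1.224002; λ = 2/(‖b₁‖+‖b₂‖) = 0.816992, sign → tz>0 ⇒ λ=+0.816992
r₁ = λ·B[:,0] = (+0.98798,-0.03634,+0.15022); r₂ = λ·B[:,1] = (-0.04641,+0.85736,+0.51261)
r₃ = r₁×r₂ = (-0.14742,-0.51343,+0.84538); SVD([r₁ r₂ r₃]) → R = UVᵀ:
  R  [+0.98798 -0.04641 -0.14742]
  R  [-0.03634 +0.85736 -0.51343]
  R  [+0.15022 +0.51261 +0.84538]
t = (-0.01957, +0.07879, +0.81699) m
tr R = 2.690724; θ = arccos((tr R − 1)/2) = 0.563554 rad = 32.289°
axis k = ((R−Rᵀ)₃₂, (R−Rᵀ)₁₃, (R−Rᵀ)₂₁) / (2 sinθ) = (+0.960363, -0.278593, +0.009420)
rvec = θ·k = (+0.541217, -0.157002, +0.005309)

rvec=(0.5412, -0.1570, 0.0053) tvec=(-0.0196, 0.0788, 0.8170)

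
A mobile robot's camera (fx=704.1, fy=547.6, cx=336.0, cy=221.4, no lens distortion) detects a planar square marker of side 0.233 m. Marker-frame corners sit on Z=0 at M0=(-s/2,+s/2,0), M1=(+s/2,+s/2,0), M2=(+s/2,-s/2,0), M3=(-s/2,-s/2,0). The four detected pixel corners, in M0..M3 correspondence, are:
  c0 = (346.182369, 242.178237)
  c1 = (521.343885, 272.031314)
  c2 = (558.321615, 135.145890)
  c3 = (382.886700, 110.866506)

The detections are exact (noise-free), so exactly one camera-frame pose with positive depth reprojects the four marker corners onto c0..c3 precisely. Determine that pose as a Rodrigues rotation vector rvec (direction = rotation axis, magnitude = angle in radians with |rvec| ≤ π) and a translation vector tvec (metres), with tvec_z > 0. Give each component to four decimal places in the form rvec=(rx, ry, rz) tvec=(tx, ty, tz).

Intrinsics K: fx=704.1, fy=547.6, cx=336.0, cy=221.4
Marker side s = 0.233 m; corners in marker frame (Z=0):
  M0 = (-0.1165, +0.1165, 0)
  M1 = (+0.1165, +0.1165, 0)
  M2 = (+0.1165, -0.1165, 0)
  M3 = (-0.1165, -0.1165, 0)
Detected image corners:
  c0 = (346.182369, 242.178237) px
  c1 = (521.343885, 272.031314) px
  c2 = (558.321615, 135.145890) px
  c3 = (382.886700, 110.866506) px
Planar DLT: solve 8×8 A·h = b for H (H[2,2]=1):
  H  [+674.38760 -171.46323 +450.48640]
  H  [+83.35280 +569.67525 +189.55287]
  H  [-0.17242 -0.02954 +1.00000]
B = K⁻¹H; ‖b₁‖=1.077383, ‖b₂‖=1.077383; λ = 2/(‖b₁‖+‖b₂‖) = 0.928175, sign → tz>0 ⇒ λ=+0.928175
r₁ = λ·B[:,0] = (+0.96538,+0.20599,-0.16004); r₂ = λ·B[:,1] = (-0.21294,+0.97668,-0.02742)
r₃ = r₁×r₂ = (+0.15066,+0.06055,+0.98673); SVD([r₁ r₂ r₃]) → R = UVᵀ:
  R  [+0.96538 -0.21294 +0.15066]
  R  [+0.20599 +0.97668 +0.06055]
  R  [-0.16004 -0.02742 +0.98673]
t = (+0.15092, -0.05398, +0.92818) m
tr R = 2.928788; θ = arccos((tr R − 1)/2) = 0.267654 rad = 15.335°
axis k = ((R−Rᵀ)₃₂, (R−Rᵀ)₁₃, (R−Rᵀ)₂₁) / (2 sinθ) = (-0.166320, +0.587399, +0.792023)
rvec = θ·k = (-0.044516, +0.157220, +0.211988)

rvec=(-0.0445, 0.1572, 0.2120) tvec=(0.1509, -0.0540, 0.9282)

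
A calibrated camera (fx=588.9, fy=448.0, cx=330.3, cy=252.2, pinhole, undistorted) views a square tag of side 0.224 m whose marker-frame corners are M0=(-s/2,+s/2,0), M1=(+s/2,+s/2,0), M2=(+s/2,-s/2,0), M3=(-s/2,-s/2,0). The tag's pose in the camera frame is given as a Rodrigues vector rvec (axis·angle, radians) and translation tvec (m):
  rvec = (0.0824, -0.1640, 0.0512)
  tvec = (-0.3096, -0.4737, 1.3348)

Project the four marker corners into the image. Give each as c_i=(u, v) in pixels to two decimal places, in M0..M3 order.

Intrinsics K: fx=588.9, fy=448.0, cx=330.3, cy=252.2
Marker side s = 0.224 m; corners in marker frame (Z=0):
  M0 = (-0.1120, +0.1120, 0)
  M1 = (+0.1120, +0.1120, 0)
  M2 = (+0.1120, -0.1120, 0)
  M3 = (-0.1120, -0.1120, 0)
rvec = (0.0824, -0.1640, 0.0512), |rvec| = θ = 0.19054 rad = 10.917°
Rodrigues: sinθ=0.18939, 1−cosθ=0.01810; R = I + sinθ·[k]× + (1−cosθ)·[k]×²:
    [+0.98529 -0.05763 -0.16091]
    [+0.04415 +0.99531 -0.08609]
    [+0.16511 +0.07772 +0.98321]
t = (-0.3096, -0.4737, 1.3348) m
M0: Pc = R·M0+t = (-0.42641, -0.36717, +1.32501); u = 588.9·(-0.42641)/1.32501 + 330.3 = 140.7842, v = 448.0·(-0.36717)/1.32501 + 252.2 = 128.0558
M1: Pc = R·M1+t = (-0.20570, -0.35728, +1.36200); u = 588.9·(-0.20570)/1.36200 + 330.3 = 241.3585, v = 448.0·(-0.35728)/1.36200 + 252.2 = 134.6803
M2: Pc = R·M2+t = (-0.19279, -0.58023, +1.34459); u = 588.9·(-0.19279)/1.34459 + 330.3 = 245.8606, v = 448.0·(-0.58023)/1.34459 + 252.2 = 58.8749
M3: Pc = R·M3+t = (-0.41350, -0.59012, +1.30760); u = 588.9·(-0.41350)/1.30760 + 330.3 = 144.0747, v = 448.0·(-0.59012)/1.30760 + 252.2 = 50.0181

c0=(140.78, 128.06) c1=(241.36, 134.68) c2=(245.86, 58.87) c3=(144.07, 50.02)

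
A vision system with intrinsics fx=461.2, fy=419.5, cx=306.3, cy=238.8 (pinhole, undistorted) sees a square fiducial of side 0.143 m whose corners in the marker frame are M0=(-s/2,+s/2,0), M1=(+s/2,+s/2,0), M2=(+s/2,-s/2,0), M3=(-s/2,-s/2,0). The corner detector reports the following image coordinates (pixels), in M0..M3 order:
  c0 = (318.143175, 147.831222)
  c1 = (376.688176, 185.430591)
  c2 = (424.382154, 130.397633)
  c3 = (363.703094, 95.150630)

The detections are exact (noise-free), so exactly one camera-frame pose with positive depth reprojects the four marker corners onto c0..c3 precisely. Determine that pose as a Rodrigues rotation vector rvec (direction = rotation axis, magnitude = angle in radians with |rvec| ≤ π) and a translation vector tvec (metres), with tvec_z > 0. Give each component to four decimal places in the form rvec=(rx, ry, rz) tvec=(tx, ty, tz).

Intrinsics K: fx=461.2, fy=419.5, cx=306.3, cy=238.8
Marker side s = 0.143 m; corners in marker frame (Z=0):
  M0 = (-0.0715, +0.0715, 0)
  M1 = (+0.0715, +0.0715, 0)
  M2 = (+0.0715, -0.0715, 0)
  M3 = (-0.0715, -0.0715, 0)
Detected image corners:
  c0 = (318.143175, 147.831222) px
  c1 = (376.688176, 185.430591) px
  c2 = (424.382154, 130.397633) px
  c3 = (363.703094, 95.150630) px
Planar DLT: solve 8×8 A·h = b for H (H[2,2]=1):
  H  [+301.75203 -323.12428 +370.05497]
  H  [+211.33439 +377.48302 +139.31261]
  H  [-0.31050 +0.00748 +1.00000]
B = K⁻¹H; ‖b₁‖=1.140163, ‖b₂‖=1.140163; λ = 2/(‖b₁‖+‖b₂‖) = 0.877067, sign → tz>0 ⇒ λ=+0.877067
r₁ = λ·B[:,0] = (+0.75471,+0.59687,-0.27233); r₂ = λ·B[:,1] = (-0.61884,+0.78549,+0.00656)
r₃ = r₁×r₂ = (+0.21783,+0.16358,+0.96218); SVD([r₁ r₂ r₃]) → R = UVᵀ:
  R  [+0.75471 -0.61884 +0.21783]
  R  [+0.59687 +0.78549 +0.16358]
  R  [-0.27233 +0.00656 +0.96218]
t = (+0.12124, -0.20800, +0.87707) m
tr R = 2.502376; θ = arccos((tr R − 1)/2) = 0.720936 rad = 41.307°
axis k = ((R−Rᵀ)₃₂, (R−Rᵀ)₁₃, (R−Rᵀ)₂₁) / (2 sinθ) = (-0.118938, +0.371280, +0.920872)
rvec = θ·k = (-0.085747, +0.267669, +0.663890)

rvec=(-0.0857, 0.2677, 0.6639) tvec=(0.1212, -0.2080, 0.8771)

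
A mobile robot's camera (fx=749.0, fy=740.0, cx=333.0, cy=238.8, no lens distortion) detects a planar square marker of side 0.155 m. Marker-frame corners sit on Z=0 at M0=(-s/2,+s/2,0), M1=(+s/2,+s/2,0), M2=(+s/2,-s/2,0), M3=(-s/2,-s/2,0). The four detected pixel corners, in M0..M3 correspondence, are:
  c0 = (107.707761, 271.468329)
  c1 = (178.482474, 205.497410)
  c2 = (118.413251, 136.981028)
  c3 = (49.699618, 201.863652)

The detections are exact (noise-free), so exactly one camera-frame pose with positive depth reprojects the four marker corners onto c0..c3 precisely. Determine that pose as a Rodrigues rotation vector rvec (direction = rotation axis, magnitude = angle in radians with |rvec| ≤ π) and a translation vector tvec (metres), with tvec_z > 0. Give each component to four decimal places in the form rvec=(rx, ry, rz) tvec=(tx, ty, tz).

rvec=(-0.1564, 0.1187, -0.7400) tvec=(-0.3506, -0.0567, 1.1942)

Intrinsics K: fx=749.0, fy=740.0, cx=333.0, cy=238.8
Marker side s = 0.155 m; corners in marker frame (Z=0):
  M0 = (-0.0775, +0.0775, 0)
  M1 = (+0.0775, +0.0775, 0)
  M2 = (+0.0775, -0.0775, 0)
  M3 = (-0.0775, -0.0775, 0)
Detected image corners:
  c0 = (107.707761, 271.468329) px
  c1 = (178.482474, 205.497410) px
  c2 = (118.413251, 136.981028) px
  c3 = (49.699618, 201.863652) px
Planar DLT: solve 8×8 A·h = b for H (H[2,2]=1):
  H  [+444.90664 +363.43075 +113.10603]
  H  [-431.00318 +414.24351 +203.65274]
  H  [-0.04382 -0.15357 +1.00000]
B = K⁻¹H; ‖b₁‖=0.837401, ‖b₂‖=0.837401; λ = 2/(‖b₁‖+‖b₂‖) = 1.194170, sign → tz>0 ⇒ λ=+1.194170
r₁ = λ·B[:,0] = (+0.73260,-0.67864,-0.05233); r₂ = λ·B[:,1] = (+0.66097,+0.72766,-0.18338)
r₃ = r₁×r₂ = (+0.16253,+0.09976,+0.98165); SVD([r₁ r₂ r₃]) → R = UVᵀ:
  R  [+0.73260 +0.66097 +0.16253]
  R  [-0.67864 +0.72766 +0.09976]
  R  [-0.05233 -0.18338 +0.98165]
t = (-0.35059, -0.05672, +1.19417) m
tr R = 2.441911; θ = arccos((tr R − 1)/2) = 0.765616 rad = 43.867°
axis k = ((R−Rᵀ)₃₂, (R−Rᵀ)₁₃, (R−Rᵀ)₂₁) / (2 sinθ) = (-0.204296, +0.155021, -0.966557)
rvec = θ·k = (-0.156412, +0.118687, -0.740011)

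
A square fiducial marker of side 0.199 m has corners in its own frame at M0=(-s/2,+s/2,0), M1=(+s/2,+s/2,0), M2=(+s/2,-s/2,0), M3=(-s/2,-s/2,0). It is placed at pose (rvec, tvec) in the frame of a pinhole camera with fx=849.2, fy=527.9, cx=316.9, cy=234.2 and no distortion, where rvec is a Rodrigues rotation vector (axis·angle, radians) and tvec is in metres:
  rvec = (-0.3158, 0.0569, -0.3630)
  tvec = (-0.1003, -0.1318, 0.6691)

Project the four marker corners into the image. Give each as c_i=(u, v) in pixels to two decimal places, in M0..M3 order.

Intrinsics K: fx=849.2, fy=527.9, cx=316.9, cy=234.2
Marker side s = 0.199 m; corners in marker frame (Z=0):
  M0 = (-0.0995, +0.0995, 0)
  M1 = (+0.0995, +0.0995, 0)
  M2 = (+0.0995, -0.0995, 0)
  M3 = (-0.0995, -0.0995, 0)
rvec = (-0.3158, 0.0569, -0.3630), |rvec| = θ = 0.48450 rad = 27.760°
Rodrigues: sinθ=0.46576, 1−cosθ=0.11509; R = I + sinθ·[k]× + (1−cosθ)·[k]×²:
    [+0.93381 +0.34015 +0.11091]
    [-0.35777 +0.88650 +0.29346]
    [+0.00151 -0.31372 +0.94952]
t = (-0.1003, -0.1318, 0.6691) m
M0: Pc = R·M0+t = (-0.15937, -0.00799, +0.63774); u = 849.2·(-0.15937)/0.63774 + 316.9 = 104.6871, v = 527.9·(-0.00799)/0.63774 + 234.2 = 227.5820
M1: Pc = R·M1+t = (+0.02646, -0.07919, +0.63804); u = 849.2·(+0.02646)/0.63804 + 316.9 = 352.1161, v = 527.9·(-0.07919)/0.63804 + 234.2 = 168.6777
M2: Pc = R·M2+t = (-0.04123, -0.25561, +0.70046); u = 849.2·(-0.04123)/0.70046 + 316.9 = 266.9134, v = 527.9·(-0.25561)/0.70046 + 234.2 = 41.5651
M3: Pc = R·M3+t = (-0.22706, -0.18441, +0.70016); u = 849.2·(-0.22706)/0.70016 + 316.9 = 41.5098, v = 527.9·(-0.18441)/0.70016 + 234.2 = 95.1628

c0=(104.69, 227.58) c1=(352.12, 168.68) c2=(266.91, 41.57) c3=(41.51, 95.16)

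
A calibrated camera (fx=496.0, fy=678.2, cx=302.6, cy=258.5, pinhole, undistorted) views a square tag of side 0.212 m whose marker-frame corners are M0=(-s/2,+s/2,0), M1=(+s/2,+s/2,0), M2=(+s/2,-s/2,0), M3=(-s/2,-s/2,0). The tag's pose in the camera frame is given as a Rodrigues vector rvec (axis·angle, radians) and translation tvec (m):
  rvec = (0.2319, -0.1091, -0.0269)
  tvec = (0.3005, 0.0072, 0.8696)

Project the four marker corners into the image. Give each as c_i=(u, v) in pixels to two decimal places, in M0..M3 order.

c0=(413.07, 346.43) c1=(525.80, 338.05) c2=(536.83, 179.23) c3=(417.78, 183.87)

Intrinsics K: fx=496.0, fy=678.2, cx=302.6, cy=258.5
Marker side s = 0.212 m; corners in marker frame (Z=0):
  M0 = (-0.1060, +0.1060, 0)
  M1 = (+0.1060, +0.1060, 0)
  M2 = (+0.1060, -0.1060, 0)
  M3 = (-0.1060, -0.1060, 0)
rvec = (0.2319, -0.1091, -0.0269), |rvec| = θ = 0.25769 rad = 14.765°
Rodrigues: sinθ=0.25485, 1−cosθ=0.03302; R = I + sinθ·[k]× + (1−cosθ)·[k]×²:
    [+0.99372 +0.01402 -0.11100]
    [-0.03918 +0.97290 -0.22788]
    [+0.10479 +0.23080 +0.96734]
t = (0.3005, 0.0072, 0.8696) m
M0: Pc = R·M0+t = (+0.19665, +0.11448, +0.88296); u = 496.0·(+0.19665)/0.88296 + 302.6 = 413.0690, v = 678.2·(+0.11448)/0.88296 + 258.5 = 346.4329
M1: Pc = R·M1+t = (+0.40732, +0.10617, +0.90517); u = 496.0·(+0.40732)/0.90517 + 302.6 = 525.7962, v = 678.2·(+0.10617)/0.90517 + 258.5 = 338.0507
M2: Pc = R·M2+t = (+0.40435, -0.10008, +0.85624); u = 496.0·(+0.40435)/0.85624 + 302.6 = 536.8286, v = 678.2·(-0.10008)/0.85624 + 258.5 = 179.2295
M3: Pc = R·M3+t = (+0.19368, -0.09177, +0.83403); u = 496.0·(+0.19368)/0.83403 + 302.6 = 417.7819, v = 678.2·(-0.09177)/0.83403 + 258.5 = 183.8728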